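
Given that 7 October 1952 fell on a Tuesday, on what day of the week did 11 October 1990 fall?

From October 7, 1952 to October 7, 1990: 38 years, of which 9 contain a Feb 29 — 29×365 + 9×366 = 13879 days.
Within October 1990: 11 − 7 = 4 days.
Total: 13883 days.
13883 mod 7 = 2, so 2 days after Tuesday is Thursday.

Thursday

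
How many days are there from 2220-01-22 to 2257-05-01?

From January 22, 2220 to January 22, 2257: 37 years, of which 10 contain a Feb 29 — 27×365 + 10×366 = 13515 days.
January 2257: 31 − 22 = 9 days remain.
Then February 2257 (28), March (31), April (30): 28 + 31 + 30 = 89 days.
May 1, 2257: 1 day.
Residual: 99 days.
Total: 13614 days.

13614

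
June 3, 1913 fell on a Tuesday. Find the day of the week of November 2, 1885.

Count forward from the earlier date (November 2, 1885) to the later (June 3, 1913):
Day-of-year of November 2, 1885: 306.
Day-of-year of June 3, 1913: 154.
1885 has 365 days, so 365 − 306 = 59 days remain in 1885.
Full years 1886–1912: 21 common + 6 leap = 21×365 + 6×366 = 9861 days.
Total: 59 + 9861 + 154 = 10074 days.
10074 mod 7 = 1, so 1 day before Tuesday is Monday.

Monday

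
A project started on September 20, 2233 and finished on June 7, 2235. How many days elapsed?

Day-of-year of September 20, 2233: 263.
Day-of-year of June 7, 2235: 158.
2233 has 365 days, so 365 − 263 = 102 days remain in 2233.
Full years: 2234: 365. Sum = 365.
Total: 102 + 365 + 158 = 625 days.

625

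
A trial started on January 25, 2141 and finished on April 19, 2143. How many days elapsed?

814

Day-of-year of January 25, 2141: 25.
Day-of-year of April 19, 2143: 109.
2141 has 365 days, so 365 − 25 = 340 days remain in 2141.
Full years: 2142: 365. Sum = 365.
Total: 340 + 365 + 109 = 814 days.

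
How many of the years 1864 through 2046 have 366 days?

45

Years divisible by 4: 1864, 1868, …, 2044 — 46 in all.
Of these, 1900 is divisible by 100 but not 400, so not leap.
2000 is divisible by 400, so still leap.
Leap years: 46 − 1 = 45.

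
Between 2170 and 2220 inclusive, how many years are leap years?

12

Years divisible by 4: 2172, 2176, …, 2220 — 13 in all.
Of these, 2200 is divisible by 100 but not 400, so not leap.
Leap years: 13 − 1 = 12.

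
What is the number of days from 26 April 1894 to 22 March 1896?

696

Day-of-year of April 26, 1894: 116.
Day-of-year of March 22, 1896: 82.
1894 has 365 days, so 365 − 116 = 249 days remain in 1894.
Full years: 1895: 365. Sum = 365.
Total: 249 + 365 + 82 = 696 days.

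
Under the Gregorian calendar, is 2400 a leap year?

Yes

2400 is a leap year (divisible by 400).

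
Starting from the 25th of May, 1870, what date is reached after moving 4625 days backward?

the 25th of September, 1857

Count 4625 days before May 25, 1870:
Day-of-year of September 25, 1857: 268.
Day-of-year of May 25, 1870: 145.
1857 has 365 days, so 365 − 268 = 97 days remain in 1857.
Full years 1858–1869: 9 common + 3 leap = 9×365 + 3×366 = 4383 days.
Total: 97 + 4383 + 145 = 4625 days.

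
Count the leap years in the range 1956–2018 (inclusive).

Years divisible by 4: 1956, 1960, …, 2016 — 16 in all.
2000 is divisible by 400, so still leap.
No century exceptions apply. Count: 16.

16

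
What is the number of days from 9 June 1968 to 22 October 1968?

June 1968: 30 − 9 = 21 days remain.
Then July (31), August (31), September (30): 31 + 31 + 30 = 92 days.
October 1–22, 1968: 22 days.
Total: 21 + 92 + 22 = 135 days.

135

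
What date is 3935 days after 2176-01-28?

2186-11-06

Count 3935 days after January 28, 2176:
Day-of-year of January 28, 2176: 28.
Day-of-year of November 6, 2186: 310.
2176 has 366 days, so 366 − 28 = 338 days remain in 2176.
Full years 2177–2185: 7 common + 2 leap = 7×365 + 2×366 = 3287 days.
Total: 338 + 3287 + 310 = 3935 days.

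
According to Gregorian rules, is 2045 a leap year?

No

2045 is not a leap year.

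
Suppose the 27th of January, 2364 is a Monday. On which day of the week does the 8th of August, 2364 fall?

January 2364: 31 − 27 = 4 days remain.
Then February 2364 (29), March (31), April (30), May (31), June (30), July (31): 29 + 31 + 30 + 31 + 30 + 31 = 182 days.
August 1–8, 2364: 8 days.
Total: 4 + 182 + 8 = 194 days.
194 mod 7 = 5, so 5 days after Monday is Saturday.

Saturday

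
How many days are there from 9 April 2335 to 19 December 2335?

April 2335: 30 − 9 = 21 days remain.
Then May (31), June (30), July (31), August (31), September (30), October (31), November (30): 31 + 30 + 31 + 31 + 30 + 31 + 30 = 214 days.
December 1–19, 2335: 19 days.
Total: 21 + 214 + 19 = 254 days.

254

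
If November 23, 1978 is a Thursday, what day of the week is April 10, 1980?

Thursday

Day-of-year of November 23, 1978: 327.
Day-of-year of April 10, 1980: 101.
1978 has 365 days, so 365 − 327 = 38 days remain in 1978.
Full years: 1979: 365. Sum = 365.
Total: 38 + 365 + 101 = 504 days.
504 is a multiple of 7, so April 10, 1980 falls on the same weekday: Thursday.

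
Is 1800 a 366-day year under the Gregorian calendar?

1800 is not a leap year (divisible by 100 but not 400).

No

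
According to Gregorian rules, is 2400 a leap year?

Yes

2400 is a leap year (divisible by 400).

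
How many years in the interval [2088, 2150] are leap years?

15

Years divisible by 4: 2088, 2092, …, 2148 — 16 in all.
Of these, 2100 is divisible by 100 but not 400, so not leap.
Leap years: 16 − 1 = 15.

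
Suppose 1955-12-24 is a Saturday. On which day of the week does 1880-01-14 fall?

Wednesday

Count forward from the earlier date (January 14, 1880) to the later (December 24, 1955):
Day-of-year of January 14, 1880: 14.
Day-of-year of December 24, 1955: 358.
1880 has 366 days, so 366 − 14 = 352 days remain in 1880.
Full years 1881–1954: 57 common + 17 leap = 57×365 + 17×366 = 27027 days.
Total: 352 + 27027 + 358 = 27737 days.
27737 mod 7 = 3, so 3 days before Saturday is Wednesday.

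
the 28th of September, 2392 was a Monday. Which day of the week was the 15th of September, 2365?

Wednesday

Count forward from the earlier date (September 15, 2365) to the later (September 28, 2392):
Day-of-year of September 15, 2365: 258.
Day-of-year of September 28, 2392: 272.
2365 has 365 days, so 365 − 258 = 107 days remain in 2365.
Full years 2366–2391: 20 common + 6 leap = 20×365 + 6×366 = 9496 days.
Total: 107 + 9496 + 272 = 9875 days.
9875 mod 7 = 5, so 5 days before Monday is Wednesday.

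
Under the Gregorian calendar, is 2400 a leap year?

Yes

2400 is a leap year (divisible by 400).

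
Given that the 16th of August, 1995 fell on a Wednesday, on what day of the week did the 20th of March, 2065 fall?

Day-of-year of August 16, 1995: 228.
Day-of-year of March 20, 2065: 79.
1995 has 365 days, so 365 − 228 = 137 days remain in 1995.
Full years 1996–2064: 51 common + 18 leap = 51×365 + 18×366 = 25203 days.
Total: 137 + 25203 + 79 = 25419 days.
25419 mod 7 = 2, so 2 days after Wednesday is Friday.

Friday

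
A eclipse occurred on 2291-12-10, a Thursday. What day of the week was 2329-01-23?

Wednesday

From December 10, 2291 to December 10, 2328: 37 years, of which 9 contain a Feb 29 — 28×365 + 9×366 = 13514 days.
(2300 is not a leap year (divisible by 100 but not 400).)
December 2328: 31 − 10 = 21 days remain.
January 1–23, 2329: 23 days.
Residual: 44 days.
Total: 13558 days.
13558 mod 7 = 6, so 6 days after Thursday is Wednesday.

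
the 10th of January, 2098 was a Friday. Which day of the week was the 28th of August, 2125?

Day-of-year of January 10, 2098: 10.
Day-of-year of August 28, 2125: 240.
2098 has 365 days, so 365 − 10 = 355 days remain in 2098.
Full years 2099–2124: 20 common + 6 leap = 20×365 + 6×366 = 9496 days.
Total: 355 + 9496 + 240 = 10091 days.
10091 mod 7 = 4, so 4 days after Friday is Tuesday.

Tuesday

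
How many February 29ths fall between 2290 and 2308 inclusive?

Years divisible by 4 in [2290, 2308]: 2292, 2296, 2300, 2304, 2308.
Of these, 2300 is divisible by 100 but not 400, so not leap.
Leap years: 5 − 1 = 4.

4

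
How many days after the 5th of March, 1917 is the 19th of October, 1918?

March 1917: 31 − 5 = 26 days remain.
Then 18 full months totalling 548 days.
October 1–19, 1918: 19 days.
Total: 26 + 548 + 19 = 593 days.

593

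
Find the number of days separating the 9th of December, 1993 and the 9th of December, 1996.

1096

December 9, 1993 → December 9, 1994: 365 days.
December 9, 1994 → December 9, 1995: 365 days.
December 9, 1995 → December 9, 1996: 366 days (1996 is a leap year).
Total: 1096 days.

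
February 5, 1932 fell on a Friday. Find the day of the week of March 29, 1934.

Thursday

February 5, 1932 → February 5, 1933: 366 days (1932 is a leap year).
February 5, 1933 → February 5, 1934: 365 days.
February 1934: 28 − 5 = 23 days remain (1934 is not a leap year, so February has 28 days).
March 1–29, 1934: 29 days.
Residual: 52 days.
Total: 783 days.
783 mod 7 = 6, so 6 days after Friday is Thursday.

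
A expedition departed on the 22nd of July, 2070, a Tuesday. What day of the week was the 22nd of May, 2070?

Thursday

Count forward from the earlier date (May 22, 2070) to the later (July 22, 2070):
May 2070: 31 − 22 = 9 days remain.
Then June (30): 30 days.
July 1–22, 2070: 22 days.
Total: 9 + 30 + 22 = 61 days.
61 mod 7 = 5, so 5 days before Tuesday is Thursday.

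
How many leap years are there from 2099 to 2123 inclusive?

5

Years divisible by 4 in [2099, 2123]: 2100, 2104, 2108, 2112, 2116, 2120.
Of these, 2100 is divisible by 100 but not 400, so not leap.
Leap years: 6 − 1 = 5.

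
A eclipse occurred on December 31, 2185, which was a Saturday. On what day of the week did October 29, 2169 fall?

Sunday

Count forward from the earlier date (October 29, 2169) to the later (December 31, 2185):
Day-of-year of October 29, 2169: 302.
Day-of-year of December 31, 2185: 365.
2169 has 365 days, so 365 − 302 = 63 days remain in 2169.
Full years 2170–2184: 11 common + 4 leap = 11×365 + 4×366 = 5479 days.
Total: 63 + 5479 + 365 = 5907 days.
5907 mod 7 = 6, so 6 days before Saturday is Sunday.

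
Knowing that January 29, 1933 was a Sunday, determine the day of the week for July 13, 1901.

Saturday

Count forward from the earlier date (July 13, 1901) to the later (January 29, 1933):
From July 13, 1901 to July 13, 1932: 31 years, of which 8 contain a Feb 29 — 23×365 + 8×366 = 11323 days.
July 1932: 31 − 13 = 18 days remain.
Then August (31), September (30), October (31), November (30), December (31): 31 + 30 + 31 + 30 + 31 = 153 days.
January 1–29, 1933: 29 days.
Residual: 200 days.
Total: 11523 days.
11523 mod 7 = 1, so 1 day before Sunday is Saturday.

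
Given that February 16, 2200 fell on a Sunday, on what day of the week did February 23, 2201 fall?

Monday

February 2200: 28 − 16 = 12 days remain (2200 is not a leap year (divisible by 100 but not 400), so February has 28 days).
Then 11 full months totalling 337 days.
February 1–23, 2201: 23 days (2201 is not a leap year).
Total: 12 + 337 + 23 = 372 days.
372 mod 7 = 1, so 1 day after Sunday is Monday.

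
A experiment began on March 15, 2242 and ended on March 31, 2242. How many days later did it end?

16

Within March 2242: 31 − 15 = 16 days.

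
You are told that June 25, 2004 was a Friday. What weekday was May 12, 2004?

Count forward from the earlier date (May 12, 2004) to the later (June 25, 2004):
May 2004: 31 − 12 = 19 days remain.
June 1–25, 2004: 25 days.
Total: 19 + 25 = 44 days.
44 mod 7 = 2, so 2 days before Friday is Wednesday.

Wednesday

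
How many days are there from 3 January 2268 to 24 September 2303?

Day-of-year of January 3, 2268: 3.
Day-of-year of September 24, 2303: 267.
2268 has 366 days, so 366 − 3 = 363 days remain in 2268.
Full years 2269–2302: 27 common + 7 leap = 27×365 + 7×366 = 12417 days.
Total: 363 + 12417 + 267 = 13047 days.

13047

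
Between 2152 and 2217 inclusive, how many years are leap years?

16

Years divisible by 4: 2152, 2156, …, 2216 — 17 in all.
Of these, 2200 is divisible by 100 but not 400, so not leap.
Leap years: 17 − 1 = 16.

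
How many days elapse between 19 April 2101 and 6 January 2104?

992

Day-of-year of April 19, 2101: 109.
Day-of-year of January 6, 2104: 6.
2101 has 365 days, so 365 − 109 = 256 days remain in 2101.
Full years: 2102: 365; 2103: 365. Sum = 730.
Total: 256 + 730 + 6 = 992 days.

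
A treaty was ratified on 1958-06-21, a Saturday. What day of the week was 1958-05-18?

Sunday

Count forward from the earlier date (May 18, 1958) to the later (June 21, 1958):
May 1958: 31 − 18 = 13 days remain.
June 1–21, 1958: 21 days.
Total: 13 + 21 = 34 days.
34 mod 7 = 6, so 6 days before Saturday is Sunday.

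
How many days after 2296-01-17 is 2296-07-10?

175

January 2296: 31 − 17 = 14 days remain.
Then February 2296 (29), March (31), April (30), May (31), June (30): 29 + 31 + 30 + 31 + 30 = 151 days.
July 1–10, 2296: 10 days.
Total: 14 + 151 + 10 = 175 days.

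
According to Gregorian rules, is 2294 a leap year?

No

2294 is not a leap year.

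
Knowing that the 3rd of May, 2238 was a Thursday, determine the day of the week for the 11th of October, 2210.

Count forward from the earlier date (October 11, 2210) to the later (May 3, 2238):
Day-of-year of October 11, 2210: 284.
Day-of-year of May 3, 2238: 123.
2210 has 365 days, so 365 − 284 = 81 days remain in 2210.
Full years 2211–2237: 20 common + 7 leap = 20×365 + 7×366 = 9862 days.
Total: 81 + 9862 + 123 = 10066 days.
10066 is a multiple of 7, so the 11th of October, 2210 falls on the same weekday: Thursday.

Thursday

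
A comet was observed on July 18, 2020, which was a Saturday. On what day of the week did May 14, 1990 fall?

Count forward from the earlier date (May 14, 1990) to the later (July 18, 2020):
Day-of-year of May 14, 1990: 134.
Day-of-year of July 18, 2020: 200.
1990 has 365 days, so 365 − 134 = 231 days remain in 1990.
Full years 1991–2019: 22 common + 7 leap = 22×365 + 7×366 = 10592 days.
Total: 231 + 10592 + 200 = 11023 days.
11023 mod 7 = 5, so 5 days before Saturday is Monday.

Monday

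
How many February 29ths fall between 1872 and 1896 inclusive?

Years divisible by 4 in [1872, 1896]: 1872, 1876, 1880, 1884, 1888, 1892, 1896.
No century exceptions apply. Count: 7.

7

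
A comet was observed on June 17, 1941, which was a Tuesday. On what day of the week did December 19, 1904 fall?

Count forward from the earlier date (December 19, 1904) to the later (June 17, 1941):
From December 19, 1904 to December 19, 1940: 36 years, of which 9 contain a Feb 29 — 27×365 + 9×366 = 13149 days.
December 1940: 31 − 19 = 12 days remain.
Then January (31), February 1941 (28), March (31), April (30), May (31): 31 + 28 + 31 + 30 + 31 = 151 days.
June 1–17, 1941: 17 days.
Residual: 180 days.
Total: 13329 days.
13329 mod 7 = 1, so 1 day before Tuesday is Monday.

Monday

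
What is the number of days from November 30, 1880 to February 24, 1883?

Day-of-year of November 30, 1880: 335.
Day-of-year of February 24, 1883: 55.
1880 has 366 days, so 366 − 335 = 31 days remain in 1880.
Full years: 1881: 365; 1882: 365. Sum = 730.
Total: 31 + 730 + 55 = 816 days.

816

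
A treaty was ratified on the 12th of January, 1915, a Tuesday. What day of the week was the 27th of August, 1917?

Monday

Day-of-year of January 12, 1915: 12.
Day-of-year of August 27, 1917: 239.
1915 has 365 days, so 365 − 12 = 353 days remain in 1915.
Full years: 1916: 366. Sum = 366.
Total: 353 + 366 + 239 = 958 days.
958 mod 7 = 6, so 6 days after Tuesday is Monday.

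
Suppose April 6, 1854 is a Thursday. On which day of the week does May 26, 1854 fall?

Friday

April 1854: 30 − 6 = 24 days remain.
May 1–26, 1854: 26 days.
Total: 24 + 26 = 50 days.
50 mod 7 = 1, so 1 day after Thursday is Friday.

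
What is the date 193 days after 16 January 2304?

27 July 2304

Count 193 days after January 16, 2304:
January 2304: 31 − 16 = 15 days remain.
Then February 2304 (29), March (31), April (30), May (31), June (30): 29 + 31 + 30 + 31 + 30 = 151 days.
July 1–27, 2304: 27 days.
Total: 15 + 151 + 27 = 193 days.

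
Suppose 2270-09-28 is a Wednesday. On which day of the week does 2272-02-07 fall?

Day-of-year of September 28, 2270: 271.
Day-of-year of February 7, 2272: 38.
2270 has 365 days, so 365 − 271 = 94 days remain in 2270.
Full years: 2271: 365. Sum = 365.
Total: 94 + 365 + 38 = 497 days.
497 is a multiple of 7, so 2272-02-07 falls on the same weekday: Wednesday.

Wednesday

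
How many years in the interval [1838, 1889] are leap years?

13

Years divisible by 4: 1840, 1844, …, 1888 — 13 in all.
No century exceptions apply. Count: 13.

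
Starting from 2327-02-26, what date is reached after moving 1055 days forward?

2330-01-16

Count 1055 days after February 26, 2327:
February 26, 2327 → February 26, 2328: 365 days.
February 26, 2328 → February 26, 2329: 366 days (2328 is a leap year).
February 2329: 28 − 26 = 2 days remain (2329 is not a leap year, so February has 28 days).
Then 10 full months totalling 306 days.
January 1–16, 2330: 16 days.
Residual: 324 days.
Total: 1055 days.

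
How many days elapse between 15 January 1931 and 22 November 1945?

5425

Day-of-year of January 15, 1931: 15.
Day-of-year of November 22, 1945: 326.
1931 has 365 days, so 365 − 15 = 350 days remain in 1931.
Full years 1932–1944: 9 common + 4 leap = 9×365 + 4×366 = 4749 days.
Total: 350 + 4749 + 326 = 5425 days.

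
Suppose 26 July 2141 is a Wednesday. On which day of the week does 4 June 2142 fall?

July 2141: 31 − 26 = 5 days remain.
Then 10 full months totalling 304 days.
June 1–4, 2142: 4 days.
Residual: 313 days.
Total: 313 days.
313 mod 7 = 5, so 5 days after Wednesday is Monday.

Monday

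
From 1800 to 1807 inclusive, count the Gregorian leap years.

1

Years divisible by 4 in [1800, 1807]: 1800, 1804.
Of these, 1800 is divisible by 100 but not 400, so not leap.
Leap years: 2 − 1 = 1.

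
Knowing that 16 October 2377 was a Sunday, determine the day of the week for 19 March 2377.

Saturday

Count forward from the earlier date (March 19, 2377) to the later (October 16, 2377):
March 2377: 31 − 19 = 12 days remain.
Then April (30), May (31), June (30), July (31), August (31), September (30): 30 + 31 + 30 + 31 + 31 + 30 = 183 days.
October 1–16, 2377: 16 days.
Total: 12 + 183 + 16 = 211 days.
211 mod 7 = 1, so 1 day before Sunday is Saturday.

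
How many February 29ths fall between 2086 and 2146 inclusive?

Years divisible by 4: 2088, 2092, …, 2144 — 15 in all.
Of these, 2100 is divisible by 100 but not 400, so not leap.
Leap years: 15 − 1 = 14.

14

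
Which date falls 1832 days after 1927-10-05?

1932-10-10

Count 1832 days after October 5, 1927:
October 5, 1927 → October 5, 1928: 366 days (1928 is a leap year).
October 5, 1928 → October 5, 1929: 365 days.
October 5, 1929 → October 5, 1930: 365 days.
October 5, 1930 → October 5, 1931: 365 days.
October 5, 1931 → October 5, 1932: 366 days (1932 is a leap year).
Within October 1932: 10 − 5 = 5 days.
Total: 1832 days.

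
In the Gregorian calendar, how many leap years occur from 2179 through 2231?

Years divisible by 4: 2180, 2184, …, 2228 — 13 in all.
Of these, 2200 is divisible by 100 but not 400, so not leap.
Leap years: 13 − 1 = 12.

12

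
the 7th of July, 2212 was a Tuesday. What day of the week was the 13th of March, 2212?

Friday

Count forward from the earlier date (March 13, 2212) to the later (July 7, 2212):
March 2212: 31 − 13 = 18 days remain.
Then April (30), May (31), June (30): 30 + 31 + 30 = 91 days.
July 1–7, 2212: 7 days.
Total: 18 + 91 + 7 = 116 days.
116 mod 7 = 4, so 4 days before Tuesday is Friday.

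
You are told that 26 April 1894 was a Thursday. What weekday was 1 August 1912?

From April 26, 1894 to April 26, 1912: 18 years, of which 4 contain a Feb 29 — 14×365 + 4×366 = 6574 days.
(1900 is not a leap year (divisible by 100 but not 400).)
April 1912: 30 − 26 = 4 days remain.
Then May (31), June (30), July (31): 31 + 30 + 31 = 92 days.
August 1, 1912: 1 day.
Residual: 97 days.
Total: 6671 days.
6671 is a multiple of 7, so 1 August 1912 falls on the same weekday: Thursday.

Thursday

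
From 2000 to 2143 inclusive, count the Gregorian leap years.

35

Years divisible by 4: 2000, 2004, …, 2140 — 36 in all.
Of these, 2100 is divisible by 100 but not 400, so not leap.
2000 is divisible by 400, so still leap.
Leap years: 36 − 1 = 35.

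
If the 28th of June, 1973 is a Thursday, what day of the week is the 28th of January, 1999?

Thursday

From June 28, 1973 to June 28, 1998: 25 years, of which 6 contain a Feb 29 — 19×365 + 6×366 = 9131 days.
June 1998: 30 − 28 = 2 days remain.
Then July (31), August (31), September (30), October (31), November (30), December (31): 31 + 31 + 30 + 31 + 30 + 31 = 184 days.
January 1–28, 1999: 28 days.
Residual: 214 days.
Total: 9345 days.
9345 is a multiple of 7, so the 28th of January, 1999 falls on the same weekday: Thursday.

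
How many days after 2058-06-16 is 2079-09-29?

Day-of-year of June 16, 2058: 167.
Day-of-year of September 29, 2079: 272.
2058 has 365 days, so 365 − 167 = 198 days remain in 2058.
Full years 2059–2078: 15 common + 5 leap = 15×365 + 5×366 = 7305 days.
Total: 198 + 7305 + 272 = 7775 days.

7775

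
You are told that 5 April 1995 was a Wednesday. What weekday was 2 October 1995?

Monday

April 1995: 30 − 5 = 25 days remain.
Then May (31), June (30), July (31), August (31), September (30): 31 + 30 + 31 + 31 + 30 = 153 days.
October 1–2, 1995: 2 days.
Total: 25 + 153 + 2 = 180 days.
180 mod 7 = 5, so 5 days after Wednesday is Monday.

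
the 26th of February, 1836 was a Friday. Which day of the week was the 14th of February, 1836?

Count forward from the earlier date (February 14, 1836) to the later (February 26, 1836):
Within February 1836: 26 − 14 = 12 days.
12 mod 7 = 5, so 5 days before Friday is Sunday.

Sunday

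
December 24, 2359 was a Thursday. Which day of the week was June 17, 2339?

Saturday

Count forward from the earlier date (June 17, 2339) to the later (December 24, 2359):
Day-of-year of June 17, 2339: 168.
Day-of-year of December 24, 2359: 358.
2339 has 365 days, so 365 − 168 = 197 days remain in 2339.
Full years 2340–2358: 14 common + 5 leap = 14×365 + 5×366 = 6940 days.
Total: 197 + 6940 + 358 = 7495 days.
7495 mod 7 = 5, so 5 days before Thursday is Saturday.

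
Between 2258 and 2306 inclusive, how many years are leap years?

Years divisible by 4 in [2258, 2306]: 2260, 2264, 2268, 2272, 2276, 2280, 2284, 2288, 2292, 2296, 2300, 2304.
Of these, 2300 is divisible by 100 but not 400, so not leap.
Leap years: 12 − 1 = 11.

11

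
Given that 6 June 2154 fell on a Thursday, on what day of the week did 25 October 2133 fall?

Sunday

Count forward from the earlier date (October 25, 2133) to the later (June 6, 2154):
Day-of-year of October 25, 2133: 298.
Day-of-year of June 6, 2154: 157.
2133 has 365 days, so 365 − 298 = 67 days remain in 2133.
Full years 2134–2153: 15 common + 5 leap = 15×365 + 5×366 = 7305 days.
Total: 67 + 7305 + 157 = 7529 days.
7529 mod 7 = 4, so 4 days before Thursday is Sunday.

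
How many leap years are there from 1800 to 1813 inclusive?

3

Years divisible by 4 in [1800, 1813]: 1800, 1804, 1808, 1812.
Of these, 1800 is divisible by 100 but not 400, so not leap.
Leap years: 4 − 1 = 3.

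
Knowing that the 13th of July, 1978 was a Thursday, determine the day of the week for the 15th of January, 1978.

Sunday

Count forward from the earlier date (January 15, 1978) to the later (July 13, 1978):
January 1978: 31 − 15 = 16 days remain.
Then February 1978 (28), March (31), April (30), May (31), June (30): 28 + 31 + 30 + 31 + 30 = 150 days.
July 1–13, 1978: 13 days.
Total: 16 + 150 + 13 = 179 days.
179 mod 7 = 4, so 4 days before Thursday is Sunday.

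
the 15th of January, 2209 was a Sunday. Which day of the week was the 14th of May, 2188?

Count forward from the earlier date (May 14, 2188) to the later (January 15, 2209):
From May 14, 2188 to May 14, 2208: 20 years, of which 4 contain a Feb 29 — 16×365 + 4×366 = 7304 days.
(2200 is not a leap year (divisible by 100 but not 400).)
May 2208: 31 − 14 = 17 days remain.
Then June (30), July (31), August (31), September (30), October (31), November (30), December (31): 30 + 31 + 31 + 30 + 31 + 30 + 31 = 214 days.
January 1–15, 2209: 15 days.
Residual: 246 days.
Total: 7550 days.
7550 mod 7 = 4, so 4 days before Sunday is Wednesday.

Wednesday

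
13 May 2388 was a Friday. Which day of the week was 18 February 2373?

Count forward from the earlier date (February 18, 2373) to the later (May 13, 2388):
From February 18, 2373 to February 18, 2388: 15 years, of which 3 contain a Feb 29 — 12×365 + 3×366 = 5478 days.
February 2388: 29 − 18 = 11 days remain (2388 is a leap year, so February has 29 days).
Then March (31), April (30): 31 + 30 = 61 days.
May 1–13, 2388: 13 days.
Residual: 85 days.
Total: 5563 days.
5563 mod 7 = 5, so 5 days before Friday is Sunday.

Sunday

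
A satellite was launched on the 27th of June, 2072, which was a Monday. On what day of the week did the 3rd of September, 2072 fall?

Saturday

June 2072: 30 − 27 = 3 days remain.
Then July (31), August (31): 31 + 31 = 62 days.
September 1–3, 2072: 3 days.
Total: 3 + 62 + 3 = 68 days.
68 mod 7 = 5, so 5 days after Monday is Saturday.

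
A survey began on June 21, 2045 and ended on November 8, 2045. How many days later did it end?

June 2045: 30 − 21 = 9 days remain.
Then July (31), August (31), September (30), October (31): 31 + 31 + 30 + 31 = 123 days.
November 1–8, 2045: 8 days.
Total: 9 + 123 + 8 = 140 days.

140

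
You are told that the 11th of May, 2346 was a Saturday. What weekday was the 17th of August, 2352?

May 11, 2346 → May 11, 2347: 365 days.
May 11, 2347 → May 11, 2348: 366 days (2348 is a leap year).
May 11, 2348 → May 11, 2349: 365 days.
May 11, 2349 → May 11, 2350: 365 days.
May 11, 2350 → May 11, 2351: 365 days.
May 11, 2351 → May 11, 2352: 366 days (2352 is a leap year).
May 2352: 31 − 11 = 20 days remain.
Then June (30), July (31): 30 + 31 = 61 days.
August 1–17, 2352: 17 days.
Residual: 98 days.
Total: 2290 days.
2290 mod 7 = 1, so 1 day after Saturday is Sunday.

Sunday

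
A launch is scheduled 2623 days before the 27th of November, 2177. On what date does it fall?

the 22nd of September, 2170

Count 2623 days before November 27, 2177:
From September 22, 2170 to September 22, 2177: 7 years, of which 2 contain a Feb 29 — 5×365 + 2×366 = 2557 days.
September 2177: 30 − 22 = 8 days remain.
Then October (31): 31 days.
November 1–27, 2177: 27 days.
Residual: 66 days.
Total: 2623 days.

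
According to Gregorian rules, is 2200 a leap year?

No

2200 is not a leap year (divisible by 100 but not 400).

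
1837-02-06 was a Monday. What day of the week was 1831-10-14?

Count forward from the earlier date (October 14, 1831) to the later (February 6, 1837):
October 14, 1831 → October 14, 1832: 366 days (1832 is a leap year).
October 14, 1832 → October 14, 1833: 365 days.
October 14, 1833 → October 14, 1834: 365 days.
October 14, 1834 → October 14, 1835: 365 days.
October 14, 1835 → October 14, 1836: 366 days (1836 is a leap year).
October 1836: 31 − 14 = 17 days remain.
Then November (30), December (31), January (31): 30 + 31 + 31 = 92 days.
February 1–6, 1837: 6 days (1837 is not a leap year).
Residual: 115 days.
Total: 1942 days.
1942 mod 7 = 3, so 3 days before Monday is Friday.

Friday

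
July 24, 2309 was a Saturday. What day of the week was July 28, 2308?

Tuesday

Count forward from the earlier date (July 28, 2308) to the later (July 24, 2309):
Day-of-year of July 28, 2308: 210.
Day-of-year of July 24, 2309: 205.
2308 has 366 days, so 366 − 210 = 156 days remain in 2308.
Total: 156 + 205 = 361 days.
361 mod 7 = 4, so 4 days before Saturday is Tuesday.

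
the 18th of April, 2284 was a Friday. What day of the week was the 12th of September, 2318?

Thursday

Day-of-year of April 18, 2284: 109.
Day-of-year of September 12, 2318: 255.
2284 has 366 days, so 366 − 109 = 257 days remain in 2284.
Full years 2285–2317: 26 common + 7 leap = 26×365 + 7×366 = 12052 days.
Total: 257 + 12052 + 255 = 12564 days.
12564 mod 7 = 6, so 6 days after Friday is Thursday.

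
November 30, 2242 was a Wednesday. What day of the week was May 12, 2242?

Thursday

Count forward from the earlier date (May 12, 2242) to the later (November 30, 2242):
May 2242: 31 − 12 = 19 days remain.
Then June (30), July (31), August (31), September (30), October (31): 30 + 31 + 31 + 30 + 31 = 153 days.
November 1–30, 2242: 30 days.
Total: 19 + 153 + 30 = 202 days.
202 mod 7 = 6, so 6 days before Wednesday is Thursday.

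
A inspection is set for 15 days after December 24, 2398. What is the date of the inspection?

January 8, 2399

Count 15 days after December 24, 2398:
Day-of-year of December 24, 2398: 358.
Day-of-year of January 8, 2399: 8.
2398 has 365 days, so 365 − 358 = 7 days remain in 2398.
Total: 7 + 8 = 15 days.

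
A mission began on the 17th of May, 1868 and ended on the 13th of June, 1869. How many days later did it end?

392

May 1868: 31 − 17 = 14 days remain.
Then 12 full months totalling 365 days.
June 1–13, 1869: 13 days.
Total: 14 + 365 + 13 = 392 days.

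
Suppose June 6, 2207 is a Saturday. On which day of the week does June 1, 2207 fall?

Monday

Count forward from the earlier date (June 1, 2207) to the later (June 6, 2207):
Within June 2207: 6 − 1 = 5 days.
5 mod 7 = 5, so 5 days before Saturday is Monday.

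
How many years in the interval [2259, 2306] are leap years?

11

Years divisible by 4 in [2259, 2306]: 2260, 2264, 2268, 2272, 2276, 2280, 2284, 2288, 2292, 2296, 2300, 2304.
Of these, 2300 is divisible by 100 but not 400, so not leap.
Leap years: 12 − 1 = 11.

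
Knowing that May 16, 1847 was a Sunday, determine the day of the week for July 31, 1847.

May 1847: 31 − 16 = 15 days remain.
Then June (30): 30 days.
July 1–31, 1847: 31 days.
Total: 15 + 30 + 31 = 76 days.
76 mod 7 = 6, so 6 days after Sunday is Saturday.

Saturday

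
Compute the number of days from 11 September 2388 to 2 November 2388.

September 2388: 30 − 11 = 19 days remain.
Then October (31): 31 days.
November 1–2, 2388: 2 days.
Total: 19 + 31 + 2 = 52 days.

52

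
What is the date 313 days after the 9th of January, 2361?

the 18th of November, 2361

Count 313 days after January 9, 2361:
January 2361: 31 − 9 = 22 days remain.
Then 9 full months totalling 273 days.
November 1–18, 2361: 18 days.
Total: 22 + 273 + 18 = 313 days.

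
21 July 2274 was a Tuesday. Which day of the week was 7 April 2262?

Count forward from the earlier date (April 7, 2262) to the later (July 21, 2274):
From April 7, 2262 to April 7, 2274: 12 years, of which 3 contain a Feb 29 — 9×365 + 3×366 = 4383 days.
April 2274: 30 − 7 = 23 days remain.
Then May (31), June (30): 31 + 30 = 61 days.
July 1–21, 2274: 21 days.
Residual: 105 days.
Total: 4488 days.
4488 mod 7 = 1, so 1 day before Tuesday is Monday.

Monday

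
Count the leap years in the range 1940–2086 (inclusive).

37

Years divisible by 4: 1940, 1944, …, 2084 — 37 in all.
2000 is divisible by 400, so still leap.
No century exceptions apply. Count: 37.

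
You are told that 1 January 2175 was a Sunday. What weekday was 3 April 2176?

January 1, 2175 → January 1, 2176: 365 days.
January 2176: 31 − 1 = 30 days remain.
Then February 2176 (29), March (31): 29 + 31 = 60 days.
April 1–3, 2176: 3 days.
Residual: 93 days.
Total: 458 days.
458 mod 7 = 3, so 3 days after Sunday is Wednesday.

Wednesday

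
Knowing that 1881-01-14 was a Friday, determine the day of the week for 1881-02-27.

Sunday

January 1881: 31 − 14 = 17 days remain.
February 1–27, 1881: 27 days (1881 is not a leap year).
Total: 17 + 27 = 44 days.
44 mod 7 = 2, so 2 days after Friday is Sunday.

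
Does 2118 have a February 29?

2118 is not a leap year.

No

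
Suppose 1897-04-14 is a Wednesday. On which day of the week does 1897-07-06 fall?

April 1897: 30 − 14 = 16 days remain.
Then May (31), June (30): 31 + 30 = 61 days.
July 1–6, 1897: 6 days.
Total: 16 + 61 + 6 = 83 days.
83 mod 7 = 6, so 6 days after Wednesday is Tuesday.

Tuesday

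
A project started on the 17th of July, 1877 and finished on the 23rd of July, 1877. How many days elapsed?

Within July 1877: 23 − 17 = 6 days.

6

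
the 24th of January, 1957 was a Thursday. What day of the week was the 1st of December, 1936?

Count forward from the earlier date (December 1, 1936) to the later (January 24, 1957):
Day-of-year of December 1, 1936: 336.
Day-of-year of January 24, 1957: 24.
1936 has 366 days, so 366 − 336 = 30 days remain in 1936.
Full years 1937–1956: 15 common + 5 leap = 15×365 + 5×366 = 7305 days.
Total: 30 + 7305 + 24 = 7359 days.
7359 mod 7 = 2, so 2 days before Thursday is Tuesday.

Tuesday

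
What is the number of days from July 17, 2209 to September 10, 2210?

420

July 2209: 31 − 17 = 14 days remain.
Then 13 full months totalling 396 days.
September 1–10, 2210: 10 days.
Total: 14 + 396 + 10 = 420 days.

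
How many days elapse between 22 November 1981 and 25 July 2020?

Day-of-year of November 22, 1981: 326.
Day-of-year of July 25, 2020: 207.
1981 has 365 days, so 365 − 326 = 39 days remain in 1981.
Full years 1982–2019: 29 common + 9 leap = 29×365 + 9×366 = 13879 days.
Total: 39 + 13879 + 207 = 14125 days.

14125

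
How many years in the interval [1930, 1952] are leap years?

Years divisible by 4 in [1930, 1952]: 1932, 1936, 1940, 1944, 1948, 1952.
No century exceptions apply. Count: 6.

6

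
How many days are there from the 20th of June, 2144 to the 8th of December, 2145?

June 2144: 30 − 20 = 10 days remain.
Then 17 full months totalling 518 days.
December 1–8, 2145: 8 days.
Total: 10 + 518 + 8 = 536 days.

536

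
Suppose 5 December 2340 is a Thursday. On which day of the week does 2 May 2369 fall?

Friday

Day-of-year of December 5, 2340: 340.
Day-of-year of May 2, 2369: 122.
2340 has 366 days, so 366 − 340 = 26 days remain in 2340.
Full years 2341–2368: 21 common + 7 leap = 21×365 + 7×366 = 10227 days.
Total: 26 + 10227 + 122 = 10375 days.
10375 mod 7 = 1, so 1 day after Thursday is Friday.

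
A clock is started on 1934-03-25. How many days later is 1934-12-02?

March 1934: 31 − 25 = 6 days remain.
Then April (30), May (31), June (30), July (31), August (31), September (30), October (31), November (30): 30 + 31 + 30 + 31 + 31 + 30 + 31 + 30 = 244 days.
December 1–2, 1934: 2 days.
Total: 6 + 244 + 2 = 252 days.

252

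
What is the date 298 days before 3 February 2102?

11 April 2101

Count 298 days before February 3, 2102:
Day-of-year of April 11, 2101: 101.
Day-of-year of February 3, 2102: 34.
2101 has 365 days, so 365 − 101 = 264 days remain in 2101.
Total: 264 + 34 = 298 days.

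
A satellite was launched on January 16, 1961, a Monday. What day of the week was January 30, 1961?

Monday

Within January 1961: 30 − 16 = 14 days.
14 is a multiple of 7, so January 30, 1961 falls on the same weekday: Monday.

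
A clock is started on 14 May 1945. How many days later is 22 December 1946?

Day-of-year of May 14, 1945: 134.
Day-of-year of December 22, 1946: 356.
1945 has 365 days, so 365 − 134 = 231 days remain in 1945.
Total: 231 + 356 = 587 days.

587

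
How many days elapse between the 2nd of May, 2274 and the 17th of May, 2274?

Within May 2274: 17 − 2 = 15 days.

15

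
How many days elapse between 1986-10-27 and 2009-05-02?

From October 27, 1986 to October 27, 2008: 22 years, of which 6 contain a Feb 29 — 16×365 + 6×366 = 8036 days.
(2000 is a leap year (divisible by 400).)
October 2008: 31 − 27 = 4 days remain.
Then November (30), December (31), January (31), February 2009 (28), March (31), April (30): 30 + 31 + 31 + 28 + 31 + 30 = 181 days.
May 1–2, 2009: 2 days.
Residual: 187 days.
Total: 8223 days.

8223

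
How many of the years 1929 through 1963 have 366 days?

Years divisible by 4 in [1929, 1963]: 1932, 1936, 1940, 1944, 1948, 1952, 1956, 1960.
No century exceptions apply. Count: 8.

8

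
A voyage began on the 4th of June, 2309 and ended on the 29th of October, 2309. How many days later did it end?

147

June 2309: 30 − 4 = 26 days remain.
Then July (31), August (31), September (30): 31 + 31 + 30 = 92 days.
October 1–29, 2309: 29 days.
Total: 26 + 92 + 29 = 147 days.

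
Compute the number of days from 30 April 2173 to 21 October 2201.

10400

Day-of-year of April 30, 2173: 120.
Day-of-year of October 21, 2201: 294.
2173 has 365 days, so 365 − 120 = 245 days remain in 2173.
Full years 2174–2200: 21 common + 6 leap = 21×365 + 6×366 = 9861 days.
Total: 245 + 9861 + 294 = 10400 days.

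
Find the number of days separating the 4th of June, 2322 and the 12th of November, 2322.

June 2322: 30 − 4 = 26 days remain.
Then July (31), August (31), September (30), October (31): 31 + 31 + 30 + 31 = 123 days.
November 1–12, 2322: 12 days.
Total: 26 + 123 + 12 = 161 days.

161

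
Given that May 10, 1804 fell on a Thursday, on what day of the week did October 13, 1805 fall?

Sunday

May 1804: 31 − 10 = 21 days remain.
Then 16 full months totalling 487 days.
October 1–13, 1805: 13 days.
Total: 21 + 487 + 13 = 521 days.
521 mod 7 = 3, so 3 days after Thursday is Sunday.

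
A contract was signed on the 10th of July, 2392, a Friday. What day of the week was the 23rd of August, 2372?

Wednesday

Count forward from the earlier date (August 23, 2372) to the later (July 10, 2392):
Day-of-year of August 23, 2372: 236.
Day-of-year of July 10, 2392: 192.
2372 has 366 days, so 366 − 236 = 130 days remain in 2372.
Full years 2373–2391: 15 common + 4 leap = 15×365 + 4×366 = 6939 days.
Total: 130 + 6939 + 192 = 7261 days.
7261 mod 7 = 2, so 2 days before Friday is Wednesday.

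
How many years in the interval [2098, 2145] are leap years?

11

Years divisible by 4 in [2098, 2145]: 2100, 2104, 2108, 2112, 2116, 2120, 2124, 2128, 2132, 2136, 2140, 2144.
Of these, 2100 is divisible by 100 but not 400, so not leap.
Leap years: 12 − 1 = 11.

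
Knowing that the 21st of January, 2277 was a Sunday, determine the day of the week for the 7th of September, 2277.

Friday

January 2277: 31 − 21 = 10 days remain.
Then February 2277 (28), March (31), April (30), May (31), June (30), July (31), August (31): 28 + 31 + 30 + 31 + 30 + 31 + 31 = 212 days.
September 1–7, 2277: 7 days.
Total: 10 + 212 + 7 = 229 days.
229 mod 7 = 5, so 5 days after Sunday is Friday.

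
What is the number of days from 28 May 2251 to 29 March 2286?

12724

Day-of-year of May 28, 2251: 148.
Day-of-year of March 29, 2286: 88.
2251 has 365 days, so 365 − 148 = 217 days remain in 2251.
Full years 2252–2285: 25 common + 9 leap = 25×365 + 9×366 = 12419 days.
Total: 217 + 12419 + 88 = 12724 days.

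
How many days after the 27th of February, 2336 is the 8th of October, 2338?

February 27, 2336 → February 27, 2337: 366 days (2336 is a leap year).
February 27, 2337 → February 27, 2338: 365 days.
February 2338: 28 − 27 = 1 day remains (2338 is not a leap year, so February has 28 days).
Then March (31), April (30), May (31), June (30), July (31), August (31), September (30): 31 + 30 + 31 + 30 + 31 + 31 + 30 = 214 days.
October 1–8, 2338: 8 days.
Residual: 223 days.
Total: 954 days.

954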